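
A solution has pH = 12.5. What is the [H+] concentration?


[H+] = 10^(-pH) = 10^(-12.5)
= 3.16×10^-13 M

3.16×10^-13 M


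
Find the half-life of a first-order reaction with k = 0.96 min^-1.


t½ = ln2/k = 0.693147/(0.96 min^-1)
= 0.7220 min

0.7220 min


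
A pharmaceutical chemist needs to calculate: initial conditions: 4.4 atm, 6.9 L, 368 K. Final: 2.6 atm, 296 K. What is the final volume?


P1V1/T1 = P2V2/T2
V2 = P1V1T2/(T1P2)
= 4.4×6.9×296/(368×2.6)
= 9.392 L

9.392 L


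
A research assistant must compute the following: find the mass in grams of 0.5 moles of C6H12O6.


M(C6H12O6) = 180.16 g/mol
mass = n × M = 0.5 × 180.16 = 90.08 g

90.08 g


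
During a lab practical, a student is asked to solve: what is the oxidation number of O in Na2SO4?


O is usually -2
Oxidation number: -2

-2


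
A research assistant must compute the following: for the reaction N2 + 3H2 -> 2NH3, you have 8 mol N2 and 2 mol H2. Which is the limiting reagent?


Mole ratio available / coefficient:
  N2: 8/1 = 8.000
  H2: 2/3 = 0.667
Smaller ratio is limiting.

H2


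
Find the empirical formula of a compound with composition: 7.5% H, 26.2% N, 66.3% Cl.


Assume 100 g sample. Moles of each element:
  H: 7.5/1.008 = 7.44 mol
  N: 26.2/14.01 = 1.87 mol
  Cl: 66.3/35.45 = 1.87 mol
Divide by smallest (1.87):
  H: 7.44/1.87 = 3.98
  N: 1.87/1.87 = 1.0
  Cl: 1.87/1.87 = 1.0
Empirical formula: NH4Cl

NH4Cl


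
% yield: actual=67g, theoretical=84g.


% yield = actual/theoretical × 100
= 67/84 × 100
= 79.76%

79.76%


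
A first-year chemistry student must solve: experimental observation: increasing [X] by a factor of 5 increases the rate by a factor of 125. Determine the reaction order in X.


rate ∝ [X]^n
5^n = 125 → n = 3
Order in X: 3

3


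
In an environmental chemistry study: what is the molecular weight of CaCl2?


M(CaCl2) = 1×40.08 + 2×35.45
= 40.08 + 70.9
= 110.98 g/mol

110.98 g/mol


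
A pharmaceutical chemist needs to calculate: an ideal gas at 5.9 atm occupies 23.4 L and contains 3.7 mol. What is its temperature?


PV = nRT  (R = 0.08206 L·atm/(mol·K))
T = PV/(nR) = 5.9×23.4/(3.7×0.08206)
= 138.06/0.303622
= 454.71 K

454.71 K


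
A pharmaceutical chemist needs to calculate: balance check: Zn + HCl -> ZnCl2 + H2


Equation: Zn + HCl -> ZnCl2 + H2
Check atoms: Cl: 1≠2, H: 1≠2, Zn: 1=1
Not balanced

No, not balanced


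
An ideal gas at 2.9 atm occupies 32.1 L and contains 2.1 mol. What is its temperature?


PV = nRT  (R = 0.08206 L·atm/(mol·K))
T = PV/(nR) = 2.9×32.1/(2.1×0.08206)
= 93.09/0.172326
= 540.20 K

540.20 K


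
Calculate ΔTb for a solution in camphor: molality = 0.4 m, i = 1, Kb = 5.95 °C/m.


ΔTb = Kb × m × i
= 5.95 × 0.4 × 1
= 2.38 °C

2.38 °C


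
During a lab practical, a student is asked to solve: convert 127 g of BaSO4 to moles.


M(BaSO4) = 233.4 g/mol
n = mass/M = 127/233.4 = 0.5441 mol

0.5441 mol


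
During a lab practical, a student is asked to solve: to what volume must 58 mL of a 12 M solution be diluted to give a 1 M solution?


C1V1 = C2V2
12 × 58 = 1 × V2
V2 = 696/1 = 696.0 mL

696.0 mL


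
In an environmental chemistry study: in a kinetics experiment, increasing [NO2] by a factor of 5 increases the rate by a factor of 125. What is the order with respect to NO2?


rate ∝ [NO2]^n
5^n = 125 → n = 3
Order in NO2: 3

3


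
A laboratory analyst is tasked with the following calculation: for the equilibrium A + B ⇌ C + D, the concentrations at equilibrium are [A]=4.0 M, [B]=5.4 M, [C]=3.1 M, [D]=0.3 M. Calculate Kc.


Kc = [C][D]/([A][B])
= (3.1^1 × 0.3^1)/(4.0^1 × 5.4^1)
= 0.93/21.6
= 0.04306

0.04306


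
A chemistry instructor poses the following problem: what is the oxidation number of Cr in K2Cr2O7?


2(+1) + 2x + 7(-2) = 0, so x = +6
Oxidation number: +6

+6


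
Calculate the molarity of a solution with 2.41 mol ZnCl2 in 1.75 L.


M = n/V = 2.41/1.75 = 1.377 mol/L

1.377 M


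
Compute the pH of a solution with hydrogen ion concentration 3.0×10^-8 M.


pH = -log10([H+]) = -log10(3.0×10^-8)
= 8 - log10(3.0)
= 8 - 0.48
= 7.52

7.52


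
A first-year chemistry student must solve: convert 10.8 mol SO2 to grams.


M(SO2) = 64.07 g/mol
mass = n × M = 10.8 × 64.07 = 691.96 g

691.96 g


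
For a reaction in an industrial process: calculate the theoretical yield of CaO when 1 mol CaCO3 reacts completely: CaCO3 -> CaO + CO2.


Mole ratio CaO:CaCO3 = 1:1
n(CaO) = 1 × 1/1 = 1.000 mol
mass = 1.000 × 56.08 = 56.08 g

56.08 g


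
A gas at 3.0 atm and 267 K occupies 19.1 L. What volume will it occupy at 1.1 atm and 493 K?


P1V1/T1 = P2V2/T2
V2 = P1V1T2/(T1P2)
= 3.0×19.1×493/(267×1.1)
= 96.183 L

96.183 L


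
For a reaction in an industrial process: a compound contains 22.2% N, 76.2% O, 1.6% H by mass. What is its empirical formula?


Assume 100 g sample. Moles of each element:
  N: 22.2/14.01 = 1.585 mol
  O: 76.2/16.0 = 4.763 mol
  H: 1.6/1.008 = 1.587 mol
Divide by smallest (1.585):
  N: 1.585/1.585 = 1.0
  O: 4.763/1.585 = 3.01
  H: 1.587/1.585 = 1.0
Empirical formula: HNO3

HNO3


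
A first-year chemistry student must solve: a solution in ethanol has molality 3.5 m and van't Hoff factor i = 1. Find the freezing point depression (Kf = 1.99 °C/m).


ΔTf = Kf × m × i
= 1.99 × 3.5 × 1
= 6.965 °C

6.965 °C


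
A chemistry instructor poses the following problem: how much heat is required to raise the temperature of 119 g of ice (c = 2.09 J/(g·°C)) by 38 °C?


q = mcΔT = 119 × 2.09 × 38
= 9450.98 J

9450.98 J


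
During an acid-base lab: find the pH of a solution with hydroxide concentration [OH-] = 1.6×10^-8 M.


pOH = -log10([OH-]) = -log10(1.6×10^-8)
= 8 - log10(1.6) = 7.8
pH = 14 - pOH = 14 - 7.8 = 6.2

6.2


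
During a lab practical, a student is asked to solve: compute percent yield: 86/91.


% yield = actual/theoretical × 100
= 86/91 × 100
= 94.51%

94.51%


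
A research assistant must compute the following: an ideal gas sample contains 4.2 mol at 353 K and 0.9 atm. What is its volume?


PV = nRT  (R = 0.08206 L·atm/(mol·K))
V = nRT/P = 4.2×0.08206×353/0.9
= 135.18 L

135.18 L


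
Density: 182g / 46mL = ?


ρ = mass/volume
= 182/46
= 3.957 g/mL

3.957 g/mL


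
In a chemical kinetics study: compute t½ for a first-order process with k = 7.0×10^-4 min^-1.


t½ = ln2/k = 0.693147/(7.0×10^-4 min^-1)
= 990.2 min

990.2 min


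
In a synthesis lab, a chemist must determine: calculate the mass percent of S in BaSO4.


M(BaSO4) = 1×137.33 + 1×32.07 + 4×16.0 = 233.40 g/mol
Mass of S = 1 × 32.07 = 32.07 g/mol
% S = 32.07/233.40 × 100 = 13.74%

13.74%


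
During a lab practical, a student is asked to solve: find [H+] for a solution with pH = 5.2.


[H+] = 10^(-pH) = 10^(-5.2)
= 6.31×10^-6 M

6.31×10^-6 M


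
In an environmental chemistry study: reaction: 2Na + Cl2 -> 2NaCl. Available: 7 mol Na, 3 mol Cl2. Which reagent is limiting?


Mole ratio available / coefficient:
  Na: 7/2 = 3.500
  Cl2: 3/1 = 3.000
Smaller ratio is limiting.

Cl2


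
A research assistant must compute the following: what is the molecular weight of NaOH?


M(NaOH) = 1×22.99 + 1×16.0 + 1×1.008
= 22.99 + 16.0 + 1.01
= 40.0 g/mol

40.0 g/mol


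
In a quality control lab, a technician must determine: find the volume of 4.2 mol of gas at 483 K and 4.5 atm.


PV = nRT  (R = 0.08206 L·atm/(mol·K))
V = nRT/P = 4.2×0.08206×483/4.5
= 36.993 L

36.993 L


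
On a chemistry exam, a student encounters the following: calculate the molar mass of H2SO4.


M(H2SO4) = 2×1.008 + 1×32.07 + 4×16.0
= 2.02 + 32.07 + 64.0
= 98.09 g/mol

98.09 g/mol


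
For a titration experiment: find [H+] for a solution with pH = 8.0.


[H+] = 10^(-pH) = 10^(-8.0)
= 1.0×10^-8 M

1.0×10^-8 M


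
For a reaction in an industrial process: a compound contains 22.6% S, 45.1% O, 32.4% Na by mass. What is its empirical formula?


Assume 100 g sample. Moles of each element:
  S: 22.6/32.07 = 0.705 mol
  O: 45.1/16.0 = 2.819 mol
  Na: 32.4/22.99 = 1.409 mol
Divide by smallest (0.705):
  S: 0.705/0.705 = 1.0
  O: 2.819/0.705 = 4.0
  Na: 1.409/0.705 = 2.0
Empirical formula: Na2SO4

Na2SO4


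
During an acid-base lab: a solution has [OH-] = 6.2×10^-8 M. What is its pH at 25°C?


pOH = -log10([OH-]) = -log10(6.2×10^-8)
= 8 - log10(6.2) = 7.21
pH = 14 - pOH = 14 - 7.21 = 6.79

6.79


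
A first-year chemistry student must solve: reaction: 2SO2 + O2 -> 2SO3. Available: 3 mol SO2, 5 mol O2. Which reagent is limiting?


Mole ratio available / coefficient:
  SO2: 3/2 = 1.500
  O2: 5/1 = 5.000
Smaller ratio is limiting.

SO2


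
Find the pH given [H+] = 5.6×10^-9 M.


pH = -log10([H+]) = -log10(5.6×10^-9)
= 9 - log10(5.6)
= 9 - 0.75
= 8.25

8.25


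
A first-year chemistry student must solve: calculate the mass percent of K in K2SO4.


M(K2SO4) = 2×39.1 + 1×32.07 + 4×16.0 = 174.27 g/mol
Mass of K = 2 × 39.1 = 78.20 g/mol
% K = 78.20/174.27 × 100 = 44.87%

44.87%


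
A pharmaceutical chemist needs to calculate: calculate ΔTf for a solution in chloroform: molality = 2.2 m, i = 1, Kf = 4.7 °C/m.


ΔTf = Kf × m × i
= 4.7 × 2.2 × 1
= 10.34 °C

10.34 °C


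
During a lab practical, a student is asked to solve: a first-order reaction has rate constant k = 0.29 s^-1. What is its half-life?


t½ = ln2/k = 0.693147/(0.29 s^-1)
= 2.390 s

2.390 s


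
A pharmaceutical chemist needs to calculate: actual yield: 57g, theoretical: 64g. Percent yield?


% yield = actual/theoretical × 100
= 57/64 × 100
= 89.06%

89.06%


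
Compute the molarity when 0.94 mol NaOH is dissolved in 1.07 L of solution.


M = n/V = 0.94/1.07 = 0.879 mol/L

0.879 M


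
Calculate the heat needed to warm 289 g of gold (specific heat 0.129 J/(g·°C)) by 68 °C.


q = mcΔT = 289 × 0.129 × 68
= 2535.11 J

2535.11 J


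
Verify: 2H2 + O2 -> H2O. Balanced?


Equation: 2H2 + O2 -> H2O
Check atoms: H: 4≠2, O: 2≠1
Not balanced

No, not balanced


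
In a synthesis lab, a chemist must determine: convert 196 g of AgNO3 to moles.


M(AgNO3) = 169.88 g/mol
n = mass/M = 196/169.88 = 1.1538 mol

1.1538 mol


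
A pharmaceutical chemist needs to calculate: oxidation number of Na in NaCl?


Group 1 metal: +1
Oxidation number: +1

+1


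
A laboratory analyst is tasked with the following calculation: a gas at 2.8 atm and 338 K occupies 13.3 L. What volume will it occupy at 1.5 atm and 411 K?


P1V1/T1 = P2V2/T2
V2 = P1V1T2/(T1P2)
= 2.8×13.3×411/(338×1.5)
= 30.189 L

30.189 L


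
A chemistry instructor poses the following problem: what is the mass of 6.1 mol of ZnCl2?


M(ZnCl2) = 136.28 g/mol
mass = n × M = 6.1 × 136.28 = 831.31 g

831.31 g


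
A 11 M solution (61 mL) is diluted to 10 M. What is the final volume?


C1V1 = C2V2
11 × 61 = 10 × V2
V2 = 671/10 = 67.1 mL

67.1 mL


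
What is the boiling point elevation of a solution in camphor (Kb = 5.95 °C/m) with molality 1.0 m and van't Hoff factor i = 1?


ΔTb = Kb × m × i
= 5.95 × 1.0 × 1
= 5.95 °C

5.95 °C


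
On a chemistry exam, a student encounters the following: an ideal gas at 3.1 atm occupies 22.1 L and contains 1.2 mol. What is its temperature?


PV = nRT  (R = 0.08206 L·atm/(mol·K))
T = PV/(nR) = 3.1×22.1/(1.2×0.08206)
= 68.51/0.098472
= 695.73 K

695.73 K


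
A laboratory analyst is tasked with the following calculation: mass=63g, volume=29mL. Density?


ρ = mass/volume
= 63/29
= 2.172 g/mL

2.172 g/mL


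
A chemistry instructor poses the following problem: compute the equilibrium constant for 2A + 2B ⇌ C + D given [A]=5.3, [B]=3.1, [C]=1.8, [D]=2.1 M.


Kc = [C][D]/([A]^2[B]^2)
= (1.8^1 × 2.1^1)/(5.3^2 × 3.1^2)
= 3.78/269.9449
= 0.01400

0.01400


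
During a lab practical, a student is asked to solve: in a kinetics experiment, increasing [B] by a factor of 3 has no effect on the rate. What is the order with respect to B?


rate ∝ [B]^n
rate ∝ [B]^0
Order in B: 0

0


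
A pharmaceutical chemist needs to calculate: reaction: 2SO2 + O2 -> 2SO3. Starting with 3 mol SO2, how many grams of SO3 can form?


Mole ratio SO3:SO2 = 2:2
n(SO3) = 3 × 2/2 = 3.000 mol
mass = 3.000 × 80.07 = 240.21 g

240.21 g


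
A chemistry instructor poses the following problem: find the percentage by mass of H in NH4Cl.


M(NH4Cl) = 1×14.01 + 4×1.008 + 1×35.45 = 53.492 g/mol
Mass of H = 4 × 1.008 = 4.032 g/mol
% H = 4.032/53.492 × 100 = 7.54%

7.54%


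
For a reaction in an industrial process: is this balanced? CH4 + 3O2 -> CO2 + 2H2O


Equation: CH4 + 3O2 -> CO2 + 2H2O
Check atoms: C: 1=1, H: 4=4, O: 6≠4
Not balanced

No, not balanced


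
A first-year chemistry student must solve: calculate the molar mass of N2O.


M(N2O) = 2×14.01 + 1×16.0
= 28.02 + 16.0
= 44.02 g/mol

44.02 g/mol


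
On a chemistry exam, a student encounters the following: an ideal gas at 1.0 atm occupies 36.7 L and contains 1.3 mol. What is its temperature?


PV = nRT  (R = 0.08206 L·atm/(mol·K))
T = PV/(nR) = 1.0×36.7/(1.3×0.08206)
= 36.70/0.106678
= 344.03 K

344.03 K


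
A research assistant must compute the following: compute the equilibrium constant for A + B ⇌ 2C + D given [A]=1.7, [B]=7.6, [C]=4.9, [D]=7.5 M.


Kc = [C]^2[D]/([A][B])
= (4.9^2 × 7.5^1)/(1.7^1 × 7.6^1)
= 180.075/12.92
= 13.94

13.94


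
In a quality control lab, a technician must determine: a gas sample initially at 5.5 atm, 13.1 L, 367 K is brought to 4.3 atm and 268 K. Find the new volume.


P1V1/T1 = P2V2/T2
V2 = P1V1T2/(T1P2)
= 5.5×13.1×268/(367×4.3)
= 12.236 L

12.236 L


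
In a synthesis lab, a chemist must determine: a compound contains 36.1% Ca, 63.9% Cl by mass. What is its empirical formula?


Assume 100 g sample. Moles of each element:
  Ca: 36.1/40.08 = 0.901 mol
  Cl: 63.9/35.45 = 1.803 mol
Divide by smallest (0.901):
  Ca: 0.901/0.901 = 1.0
  Cl: 1.803/0.901 = 2.0
Empirical formula: CaCl2

CaCl2


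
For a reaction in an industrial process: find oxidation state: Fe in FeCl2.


x + 2(-1) = 0, so x = +2
Oxidation number: +2

+2


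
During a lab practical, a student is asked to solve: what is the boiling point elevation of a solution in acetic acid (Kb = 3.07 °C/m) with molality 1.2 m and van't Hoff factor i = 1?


ΔTb = Kb × m × i
= 3.07 × 1.2 × 1
= 3.684 °C

3.684 °C


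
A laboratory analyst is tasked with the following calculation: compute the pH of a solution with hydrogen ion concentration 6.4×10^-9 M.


pH = -log10([H+]) = -log10(6.4×10^-9)
= 9 - log10(6.4)
= 9 - 0.81
= 8.19

8.19


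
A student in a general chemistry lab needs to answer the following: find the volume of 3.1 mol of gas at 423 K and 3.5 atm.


PV = nRT  (R = 0.08206 L·atm/(mol·K))
V = nRT/P = 3.1×0.08206×423/3.5
= 30.744 L

30.744 L


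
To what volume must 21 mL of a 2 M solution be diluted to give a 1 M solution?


C1V1 = C2V2
2 × 21 = 1 × V2
V2 = 42/1 = 42.0 mL

42.0 mL


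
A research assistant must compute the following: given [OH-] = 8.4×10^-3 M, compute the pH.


pOH = -log10([OH-]) = -log10(8.4×10^-3)
= 3 - log10(8.4) = 2.08
pH = 14 - pOH = 14 - 2.08 = 11.92

11.92


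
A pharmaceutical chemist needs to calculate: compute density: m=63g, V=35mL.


ρ = mass/volume
= 63/35
= 1.8 g/mL

1.8 g/mL


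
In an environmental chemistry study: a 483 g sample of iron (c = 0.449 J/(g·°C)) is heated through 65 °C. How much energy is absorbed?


q = mcΔT = 483 × 0.449 × 65
= 14096.36 J

14096.36 J


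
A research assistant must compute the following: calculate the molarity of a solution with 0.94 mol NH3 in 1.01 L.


M = n/V = 0.94/1.01 = 0.931 mol/L

0.931 M


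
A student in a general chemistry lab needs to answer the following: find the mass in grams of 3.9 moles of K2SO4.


M(K2SO4) = 174.27 g/mol
mass = n × M = 3.9 × 174.27 = 679.65 g

679.65 g


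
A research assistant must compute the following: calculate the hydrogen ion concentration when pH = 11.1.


[H+] = 10^(-pH) = 10^(-11.1)
= 7.94×10^-12 M

7.94×10^-12 M


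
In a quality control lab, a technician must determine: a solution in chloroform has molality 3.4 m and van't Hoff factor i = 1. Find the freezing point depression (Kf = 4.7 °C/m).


ΔTf = Kf × m × i
= 4.7 × 3.4 × 1
= 15.98 °C

15.98 °C


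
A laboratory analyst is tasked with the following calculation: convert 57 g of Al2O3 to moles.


M(Al2O3) = 101.96 g/mol
n = mass/M = 57/101.96 = 0.559 mol

0.559 mol


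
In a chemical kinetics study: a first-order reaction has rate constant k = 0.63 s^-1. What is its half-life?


t½ = ln2/k = 0.693147/(0.63 s^-1)
= 1.100 s

1.100 s


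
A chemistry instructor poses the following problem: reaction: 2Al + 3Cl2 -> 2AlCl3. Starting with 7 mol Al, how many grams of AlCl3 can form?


Mole ratio AlCl3:Al = 2:2
n(AlCl3) = 7 × 2/2 = 7.000 mol
mass = 7.000 × 133.33 = 933.31 g

933.31 g


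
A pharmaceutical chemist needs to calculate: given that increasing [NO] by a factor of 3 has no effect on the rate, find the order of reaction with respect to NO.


rate ∝ [NO]^n
rate ∝ [NO]^0
Order in NO: 0

0


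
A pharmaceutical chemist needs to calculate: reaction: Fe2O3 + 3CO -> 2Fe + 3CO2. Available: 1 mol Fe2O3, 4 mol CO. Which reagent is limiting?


Mole ratio available / coefficient:
  Fe2O3: 1/1 = 1.000
  CO: 4/3 = 1.333
Smaller ratio is limiting.

Fe2O3


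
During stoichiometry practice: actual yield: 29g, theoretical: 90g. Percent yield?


% yield = actual/theoretical × 100
= 29/90 × 100
= 32.22%

32.22%


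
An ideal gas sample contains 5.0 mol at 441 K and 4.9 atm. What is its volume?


PV = nRT  (R = 0.08206 L·atm/(mol·K))
V = nRT/P = 5.0×0.08206×441/4.9
= 36.927 L

36.927 L


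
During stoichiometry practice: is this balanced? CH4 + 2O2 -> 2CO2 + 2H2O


Equation: CH4 + 2O2 -> 2CO2 + 2H2O
Check atoms: C: 1≠2, H: 4=4, O: 4≠6
Not balanced

No, not balanced


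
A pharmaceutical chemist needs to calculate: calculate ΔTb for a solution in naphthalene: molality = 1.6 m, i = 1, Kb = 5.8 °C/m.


ΔTb = Kb × m × i
= 5.8 × 1.6 × 1
= 9.28 °C

9.28 °C


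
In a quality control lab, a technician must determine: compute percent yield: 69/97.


% yield = actual/theoretical × 100
= 69/97 × 100
= 71.13%

71.13%


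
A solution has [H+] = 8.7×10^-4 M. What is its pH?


pH = -log10([H+]) = -log10(8.7×10^-4)
= 4 - log10(8.7)
= 4 - 0.94
= 3.06

3.06


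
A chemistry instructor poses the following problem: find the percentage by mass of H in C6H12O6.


M(C6H12O6) = 6×12.01 + 12×1.008 + 6×16.0 = 180.156 g/mol
Mass of H = 12 × 1.008 = 12.096 g/mol
% H = 12.096/180.156 × 100 = 6.71%

6.71%


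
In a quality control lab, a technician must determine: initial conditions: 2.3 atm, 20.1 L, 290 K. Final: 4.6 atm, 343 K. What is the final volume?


P1V1/T1 = P2V2/T2
V2 = P1V1T2/(T1P2)
= 2.3×20.1×343/(290×4.6)
= 11.887 L

11.887 L


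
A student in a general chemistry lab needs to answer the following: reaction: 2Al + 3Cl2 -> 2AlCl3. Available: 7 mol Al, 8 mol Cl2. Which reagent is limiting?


Mole ratio available / coefficient:
  Al: 7/2 = 3.500
  Cl2: 8/3 = 2.667
Smaller ratio is limiting.

Cl2


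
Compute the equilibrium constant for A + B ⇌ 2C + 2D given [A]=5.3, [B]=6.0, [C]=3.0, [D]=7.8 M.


Kc = [C]^2[D]^2/([A][B])
= (3.0^2 × 7.8^2)/(5.3^1 × 6.0^1)
= 547.56/31.8
= 17.22

17.22


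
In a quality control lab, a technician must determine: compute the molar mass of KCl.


M(KCl) = 1×39.1 + 1×35.45
= 39.1 + 35.45
= 74.55 g/mol

74.55 g/mol


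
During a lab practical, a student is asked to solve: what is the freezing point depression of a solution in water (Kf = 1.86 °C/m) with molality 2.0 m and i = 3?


ΔTf = Kf × m × i
= 1.86 × 2.0 × 3
= 11.16 °C

11.16 °C


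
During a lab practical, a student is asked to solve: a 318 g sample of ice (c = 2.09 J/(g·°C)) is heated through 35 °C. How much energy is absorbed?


q = mcΔT = 318 × 2.09 × 35
= 23261.70 J

23261.70 J


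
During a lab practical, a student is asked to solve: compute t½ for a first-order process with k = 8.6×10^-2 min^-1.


t½ = ln2/k = 0.693147/(8.6×10^-2 min^-1)
= 8.060 min

8.060 min


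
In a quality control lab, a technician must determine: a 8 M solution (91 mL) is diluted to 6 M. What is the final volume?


C1V1 = C2V2
8 × 91 = 6 × V2
V2 = 728/6 = 121.33 mL

121.33 mL


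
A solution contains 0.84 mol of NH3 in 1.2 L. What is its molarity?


M = n/V = 0.84/1.2 = 0.700 mol/L

0.700 M


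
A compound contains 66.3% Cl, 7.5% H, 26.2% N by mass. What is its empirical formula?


Assume 100 g sample. Moles of each element:
  Cl: 66.3/35.45 = 1.87 mol
  H: 7.5/1.008 = 7.44 mol
  N: 26.2/14.01 = 1.87 mol
Divide by smallest (1.87):
  Cl: 1.87/1.87 = 1.0
  H: 7.44/1.87 = 3.98
  N: 1.87/1.87 = 1.0
Empirical formula: NH4Cl

NH4Cl


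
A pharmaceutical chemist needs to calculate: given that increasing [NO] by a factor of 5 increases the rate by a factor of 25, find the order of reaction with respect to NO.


rate ∝ [NO]^n
5^n = 25 → n = 2
Order in NO: 2

2


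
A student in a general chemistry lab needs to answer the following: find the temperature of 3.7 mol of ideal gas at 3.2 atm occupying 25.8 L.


PV = nRT  (R = 0.08206 L·atm/(mol·K))
T = PV/(nR) = 3.2×25.8/(3.7×0.08206)
= 82.56/0.303622
= 271.92 K

271.92 K


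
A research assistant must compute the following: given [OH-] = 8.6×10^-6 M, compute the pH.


pOH = -log10([OH-]) = -log10(8.6×10^-6)
= 6 - log10(8.6) = 5.07
pH = 14 - pOH = 14 - 5.07 = 8.93

8.93


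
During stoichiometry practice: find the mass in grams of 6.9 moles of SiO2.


M(SiO2) = 60.09 g/mol
mass = n × M = 6.9 × 60.09 = 414.62 g

414.62 g


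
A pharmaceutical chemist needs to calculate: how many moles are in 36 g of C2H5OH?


M(C2H5OH) = 46.07 g/mol
n = mass/M = 36/46.07 = 0.7814 mol

0.7814 mol


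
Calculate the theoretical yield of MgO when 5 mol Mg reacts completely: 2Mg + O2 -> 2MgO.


Mole ratio MgO:Mg = 2:2
n(MgO) = 5 × 2/2 = 5.000 mol
mass = 5.000 × 40.31 = 201.55 g

201.55 g


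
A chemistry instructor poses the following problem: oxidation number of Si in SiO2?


x + 2(-2) = 0, so x = +4
Oxidation number: +4

+4


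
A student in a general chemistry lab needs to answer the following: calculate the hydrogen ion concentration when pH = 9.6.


[H+] = 10^(-pH) = 10^(-9.6)
= 2.51×10^-10 M

2.51×10^-10 M


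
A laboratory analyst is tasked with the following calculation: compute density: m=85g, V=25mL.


ρ = mass/volume
= 85/25
= 3.4 g/mL

3.4 g/mL


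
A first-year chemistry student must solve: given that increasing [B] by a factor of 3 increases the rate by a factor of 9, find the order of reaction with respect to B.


rate ∝ [B]^n
3^n = 9 → n = 2
Order in B: 2

2


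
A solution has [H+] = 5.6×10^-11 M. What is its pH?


pH = -log10([H+]) = -log10(5.6×10^-11)
= 11 - log10(5.6)
= 11 - 0.75
= 10.25

10.25


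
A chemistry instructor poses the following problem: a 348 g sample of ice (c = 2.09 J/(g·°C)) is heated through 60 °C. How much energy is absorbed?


q = mcΔT = 348 × 2.09 × 60
= 43639.20 J

43639.20 J


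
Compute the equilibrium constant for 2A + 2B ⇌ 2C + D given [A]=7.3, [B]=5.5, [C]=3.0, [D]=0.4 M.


Kc = [C]^2[D]/([A]^2[B]^2)
= (3.0^2 × 0.4^1)/(7.3^2 × 5.5^2)
= 3.6/1612.0225
= 0.002233

0.002233


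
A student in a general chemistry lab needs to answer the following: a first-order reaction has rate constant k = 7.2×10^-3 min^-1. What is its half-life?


t½ = ln2/k = 0.693147/(7.2×10^-3 min^-1)
= 96.27 min

96.27 min


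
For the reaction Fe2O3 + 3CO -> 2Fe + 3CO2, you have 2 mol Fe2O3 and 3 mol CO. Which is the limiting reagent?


Mole ratio available / coefficient:
  Fe2O3: 2/1 = 2.000
  CO: 3/3 = 1.000
Smaller ratio is limiting.

CO


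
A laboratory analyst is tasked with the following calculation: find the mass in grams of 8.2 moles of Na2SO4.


M(Na2SO4) = 142.05 g/mol
mass = n × M = 8.2 × 142.05 = 1164.81 g

1164.81 g


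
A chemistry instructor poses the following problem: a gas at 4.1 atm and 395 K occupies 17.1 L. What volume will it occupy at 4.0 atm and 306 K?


P1V1/T1 = P2V2/T2
V2 = P1V1T2/(T1P2)
= 4.1×17.1×306/(395×4.0)
= 13.578 L

13.578 L


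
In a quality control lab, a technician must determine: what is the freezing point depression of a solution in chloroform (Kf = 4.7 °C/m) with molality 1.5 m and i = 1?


ΔTf = Kf × m × i
= 4.7 × 1.5 × 1
= 7.05 °C

7.05 °C


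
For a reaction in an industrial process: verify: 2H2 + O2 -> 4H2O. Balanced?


Equation: 2H2 + O2 -> 4H2O
Check atoms: H: 4≠8, O: 2≠4
Not balanced

No, not balanced


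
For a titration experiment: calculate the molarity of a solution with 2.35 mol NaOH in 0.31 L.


M = n/V = 2.35/0.31 = 7.581 mol/L

7.581 M


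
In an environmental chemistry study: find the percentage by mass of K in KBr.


M(KBr) = 1×39.1 + 1×79.9 = 119.00 g/mol
Mass of K = 1 × 39.1 = 39.10 g/mol
% K = 39.10/119.00 × 100 = 32.86%

32.86%


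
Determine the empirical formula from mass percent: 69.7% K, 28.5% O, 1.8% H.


Assume 100 g sample. Moles of each element:
  K: 69.7/39.1 = 1.783 mol
  O: 28.5/16.0 = 1.781 mol
  H: 1.8/1.008 = 1.786 mol
Divide by smallest (1.781):
  K: 1.783/1.781 = 1.0
  O: 1.781/1.781 = 1.0
  H: 1.786/1.781 = 1.0
Empirical formula: KOH

KOH


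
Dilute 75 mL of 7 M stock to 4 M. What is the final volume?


C1V1 = C2V2
7 × 75 = 4 × V2
V2 = 525/4 = 131.25 mL

131.25 mL


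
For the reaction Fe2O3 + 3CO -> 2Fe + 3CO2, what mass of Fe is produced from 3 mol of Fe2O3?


Mole ratio Fe:Fe2O3 = 2:1
n(Fe) = 3 × 2/1 = 6.000 mol
mass = 6.000 × 55.85 = 335.1 g

335.1 g


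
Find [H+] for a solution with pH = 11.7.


[H+] = 10^(-pH) = 10^(-11.7)
= 2.0×10^-12 M

2.0×10^-12 M


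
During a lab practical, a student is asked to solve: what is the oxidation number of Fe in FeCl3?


x + 3(-1) = 0, so x = +3
Oxidation number: +3

+3


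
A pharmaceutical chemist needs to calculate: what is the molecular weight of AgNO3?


M(AgNO3) = 1×107.87 + 1×14.01 + 3×16.0
= 107.87 + 14.01 + 48.0
= 169.88 g/mol

169.88 g/mol


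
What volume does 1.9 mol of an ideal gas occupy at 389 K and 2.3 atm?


PV = nRT  (R = 0.08206 L·atm/(mol·K))
V = nRT/P = 1.9×0.08206×389/2.3
= 26.37 L

26.37 L


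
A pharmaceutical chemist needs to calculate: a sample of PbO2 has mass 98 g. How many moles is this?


M(PbO2) = 239.2 g/mol
n = mass/M = 98/239.2 = 0.4097 mol

0.4097 mol


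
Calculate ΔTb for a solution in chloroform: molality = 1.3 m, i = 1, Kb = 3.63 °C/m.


ΔTb = Kb × m × i
= 3.63 × 1.3 × 1
= 4.719 °C

4.719 °C


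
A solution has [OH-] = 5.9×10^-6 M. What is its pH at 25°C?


pOH = -log10([OH-]) = -log10(5.9×10^-6)
= 6 - log10(5.9) = 5.23
pH = 14 - pOH = 14 - 5.23 = 8.77

8.77


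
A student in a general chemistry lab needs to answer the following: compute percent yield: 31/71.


% yield = actual/theoretical × 100
= 31/71 × 100
= 43.66%

43.66%


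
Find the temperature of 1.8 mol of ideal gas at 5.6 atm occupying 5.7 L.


PV = nRT  (R = 0.08206 L·atm/(mol·K))
T = PV/(nR) = 5.6×5.7/(1.8×0.08206)
= 31.92/0.147708
= 216.10 K

216.10 K


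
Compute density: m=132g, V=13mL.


ρ = mass/volume
= 132/13
= 10.154 g/mL

10.154 g/mL


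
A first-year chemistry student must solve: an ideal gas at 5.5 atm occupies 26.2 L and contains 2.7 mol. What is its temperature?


PV = nRT  (R = 0.08206 L·atm/(mol·K))
T = PV/(nR) = 5.5×26.2/(2.7×0.08206)
= 144.10/0.221562
= 650.38 K

650.38 K


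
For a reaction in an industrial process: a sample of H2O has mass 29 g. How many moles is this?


M(H2O) = 18.02 g/mol
n = mass/M = 29/18.02 = 1.6093 mol

1.6093 mol


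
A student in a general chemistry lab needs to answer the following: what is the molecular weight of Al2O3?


M(Al2O3) = 2×26.98 + 3×16.0
= 53.96 + 48.0
= 101.96 g/mol

101.96 g/mol


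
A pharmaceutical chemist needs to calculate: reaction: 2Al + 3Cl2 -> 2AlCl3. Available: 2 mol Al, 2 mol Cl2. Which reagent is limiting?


Mole ratio available / coefficient:
  Al: 2/2 = 1.000
  Cl2: 2/3 = 0.667
Smaller ratio is limiting.

Cl2


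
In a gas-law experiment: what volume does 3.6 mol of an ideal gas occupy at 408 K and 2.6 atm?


PV = nRT  (R = 0.08206 L·atm/(mol·K))
V = nRT/P = 3.6×0.08206×408/2.6
= 46.358 L

46.358 L


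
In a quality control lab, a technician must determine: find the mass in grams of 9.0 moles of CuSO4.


M(CuSO4) = 159.62 g/mol
mass = n × M = 9.0 × 159.62 = 1436.58 g

1436.58 g


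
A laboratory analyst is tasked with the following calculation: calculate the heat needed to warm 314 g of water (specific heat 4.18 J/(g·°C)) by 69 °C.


q = mcΔT = 314 × 4.18 × 69
= 90563.88 J

90563.88 J


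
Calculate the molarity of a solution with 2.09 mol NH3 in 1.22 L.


M = n/V = 2.09/1.22 = 1.713 mol/L

1.713 M


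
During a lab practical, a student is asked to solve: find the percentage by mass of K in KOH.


M(KOH) = 1×39.1 + 1×16.0 + 1×1.008 = 56.108 g/mol
Mass of K = 1 × 39.1 = 39.10 g/mol
% K = 39.10/56.108 × 100 = 69.69%

69.69%


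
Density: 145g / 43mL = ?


ρ = mass/volume
= 145/43
= 3.372 g/mL

3.372 g/mL


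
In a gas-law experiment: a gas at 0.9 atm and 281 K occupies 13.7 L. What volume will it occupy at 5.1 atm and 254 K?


P1V1/T1 = P2V2/T2
V2 = P1V1T2/(T1P2)
= 0.9×13.7×254/(281×5.1)
= 2.185 L

2.185 L


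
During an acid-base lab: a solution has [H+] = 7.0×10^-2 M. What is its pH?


pH = -log10([H+]) = -log10(7.0×10^-2)
= 2 - log10(7.0)
= 2 - 0.85
= 1.15

1.15


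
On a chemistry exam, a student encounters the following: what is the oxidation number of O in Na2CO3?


O is usually -2
Oxidation number: -2

-2


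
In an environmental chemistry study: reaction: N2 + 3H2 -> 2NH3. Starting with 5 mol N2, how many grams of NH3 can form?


Mole ratio NH3:N2 = 2:1
n(NH3) = 5 × 2/1 = 10.000 mol
mass = 10.000 × 17.03 = 170.3 g

170.3 g


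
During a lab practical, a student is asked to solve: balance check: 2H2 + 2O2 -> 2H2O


Equation: 2H2 + 2O2 -> 2H2O
Check atoms: H: 4=4, O: 4≠2
Not balanced

No, not balanced


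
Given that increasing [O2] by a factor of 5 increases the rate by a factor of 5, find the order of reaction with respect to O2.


rate ∝ [O2]^n
5^n = 5 → n = 1
Order in O2: 1

1


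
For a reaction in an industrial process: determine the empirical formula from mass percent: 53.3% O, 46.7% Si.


Assume 100 g sample. Moles of each element:
  O: 53.3/16.0 = 3.331 mol
  Si: 46.7/28.09 = 1.663 mol
Divide by smallest (1.663):
  O: 3.331/1.663 = 2.0
  Si: 1.663/1.663 = 1.0
Empirical formula: SiO2

SiO2


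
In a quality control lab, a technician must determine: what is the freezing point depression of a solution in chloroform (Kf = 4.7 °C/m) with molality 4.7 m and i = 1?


ΔTf = Kf × m × i
= 4.7 × 4.7 × 1
= 22.09 °C

22.09 °C


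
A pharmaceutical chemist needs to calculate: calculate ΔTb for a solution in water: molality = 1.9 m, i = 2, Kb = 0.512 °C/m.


ΔTb = Kb × m × i
= 0.512 × 1.9 × 2
= 1.9456 °C

1.9456 °C


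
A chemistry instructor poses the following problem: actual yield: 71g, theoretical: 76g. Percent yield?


% yield = actual/theoretical × 100
= 71/76 × 100
= 93.42%

93.42%


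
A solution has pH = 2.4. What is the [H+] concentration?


[H+] = 10^(-pH) = 10^(-2.4)
= 3.98×10^-3 M

3.98×10^-3 M


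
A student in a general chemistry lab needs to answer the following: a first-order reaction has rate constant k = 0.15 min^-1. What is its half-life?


t½ = ln2/k = 0.693147/(0.15 min^-1)
= 4.621 min

4.621 min


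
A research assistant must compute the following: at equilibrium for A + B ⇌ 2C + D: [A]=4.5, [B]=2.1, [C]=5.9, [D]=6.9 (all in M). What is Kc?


Kc = [C]^2[D]/([A][B])
= (5.9^2 × 6.9^1)/(4.5^1 × 2.1^1)
= 240.189/9.45
= 25.42

25.42


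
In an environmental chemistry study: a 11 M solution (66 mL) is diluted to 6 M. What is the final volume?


C1V1 = C2V2
11 × 66 = 6 × V2
V2 = 726/6 = 121.0 mL

121.0 mL


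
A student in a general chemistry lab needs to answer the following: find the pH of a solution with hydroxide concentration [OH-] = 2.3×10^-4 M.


pOH = -log10([OH-]) = -log10(2.3×10^-4)
= 4 - log10(2.3) = 3.64
pH = 14 - pOH = 14 - 3.64 = 10.36

10.36


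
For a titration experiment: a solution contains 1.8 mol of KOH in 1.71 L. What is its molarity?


M = n/V = 1.8/1.71 = 1.053 mol/L

1.053 M


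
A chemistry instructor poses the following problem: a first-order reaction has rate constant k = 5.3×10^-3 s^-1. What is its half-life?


t½ = ln2/k = 0.693147/(5.3×10^-3 s^-1)
= 130.8 s

130.8 s


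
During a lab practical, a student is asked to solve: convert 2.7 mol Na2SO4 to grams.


M(Na2SO4) = 142.05 g/mol
mass = n × M = 2.7 × 142.05 = 383.54 g

383.54 g


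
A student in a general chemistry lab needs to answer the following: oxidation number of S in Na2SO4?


2(+1) + x + 4(-2) = 0, so x = +6
Oxidation number: +6

+6


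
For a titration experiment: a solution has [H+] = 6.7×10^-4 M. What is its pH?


pH = -log10([H+]) = -log10(6.7×10^-4)
= 4 - log10(6.7)
= 4 - 0.83
= 3.17

3.17


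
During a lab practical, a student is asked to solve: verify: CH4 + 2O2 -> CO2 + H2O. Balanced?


Equation: CH4 + 2O2 -> CO2 + H2O
Check atoms: C: 1=1, H: 4≠2, O: 4≠3
Not balanced

No, not balanced


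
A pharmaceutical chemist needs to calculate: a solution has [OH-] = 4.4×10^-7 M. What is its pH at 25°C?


pOH = -log10([OH-]) = -log10(4.4×10^-7)
= 7 - log10(4.4) = 6.36
pH = 14 - pOH = 14 - 6.36 = 7.64

7.64


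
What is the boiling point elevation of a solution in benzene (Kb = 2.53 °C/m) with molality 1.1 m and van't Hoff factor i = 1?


ΔTb = Kb × m × i
= 2.53 × 1.1 × 1
= 2.783 °C

2.783 °C


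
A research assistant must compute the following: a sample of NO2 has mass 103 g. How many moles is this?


M(NO2) = 46.01 g/mol
n = mass/M = 103/46.01 = 2.2386 mol

2.2386 mol


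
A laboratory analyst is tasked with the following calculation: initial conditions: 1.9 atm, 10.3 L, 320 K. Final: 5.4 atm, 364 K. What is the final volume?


P1V1/T1 = P2V2/T2
V2 = P1V1T2/(T1P2)
= 1.9×10.3×364/(320×5.4)
= 4.122 L

4.122 L


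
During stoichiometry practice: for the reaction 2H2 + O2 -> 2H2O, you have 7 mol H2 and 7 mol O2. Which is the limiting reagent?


Mole ratio available / coefficient:
  H2: 7/2 = 3.500
  O2: 7/1 = 7.000
Smaller ratio is limiting.

H2


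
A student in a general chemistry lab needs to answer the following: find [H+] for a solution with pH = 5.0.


[H+] = 10^(-pH) = 10^(-5.0)
= 1.0×10^-5 M

1.0×10^-5 M


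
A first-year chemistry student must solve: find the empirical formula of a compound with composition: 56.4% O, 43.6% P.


Assume 100 g sample. Moles of each element:
  O: 56.4/16.0 = 3.525 mol
  P: 43.6/30.97 = 1.408 mol
Divide by smallest (1.408):
  O: 3.525/1.408 = 2.5
  P: 1.408/1.408 = 1.0
Multiply all ratios by 2 to obtain whole numbers.
Empirical formula: P2O5

P2O5


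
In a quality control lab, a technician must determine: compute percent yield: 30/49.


% yield = actual/theoretical × 100
= 30/49 × 100
= 61.22%

61.22%


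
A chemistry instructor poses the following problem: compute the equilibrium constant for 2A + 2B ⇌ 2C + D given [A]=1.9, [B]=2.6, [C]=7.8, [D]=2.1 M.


Kc = [C]^2[D]/([A]^2[B]^2)
= (7.8^2 × 2.1^1)/(1.9^2 × 2.6^2)
= 127.764/24.4036
= 5.235

5.235


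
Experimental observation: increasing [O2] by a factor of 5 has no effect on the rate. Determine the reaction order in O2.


rate ∝ [O2]^n
rate ∝ [O2]^0
Order in O2: 0

0


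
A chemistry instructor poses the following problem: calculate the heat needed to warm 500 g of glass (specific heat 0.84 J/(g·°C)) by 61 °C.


q = mcΔT = 500 × 0.84 × 61
= 25620.00 J

25620.00 J


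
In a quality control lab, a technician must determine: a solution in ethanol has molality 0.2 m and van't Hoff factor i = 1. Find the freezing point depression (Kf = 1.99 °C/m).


ΔTf = Kf × m × i
= 1.99 × 0.2 × 1
= 0.398 °C

0.398 °C


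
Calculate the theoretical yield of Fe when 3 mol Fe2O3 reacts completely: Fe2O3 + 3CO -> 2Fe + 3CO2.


Mole ratio Fe:Fe2O3 = 2:1
n(Fe) = 3 × 2/1 = 6.000 mol
mass = 6.000 × 55.85 = 335.1 g

335.1 g


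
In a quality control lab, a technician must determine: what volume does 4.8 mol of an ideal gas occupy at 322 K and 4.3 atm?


PV = nRT  (R = 0.08206 L·atm/(mol·K))
V = nRT/P = 4.8×0.08206×322/4.3
= 29.496 L

29.496 L


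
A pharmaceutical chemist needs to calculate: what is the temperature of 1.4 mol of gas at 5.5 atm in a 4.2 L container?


PV = nRT  (R = 0.08206 L·atm/(mol·K))
T = PV/(nR) = 5.5×4.2/(1.4×0.08206)
= 23.10/0.114884
= 201.07 K

201.07 K


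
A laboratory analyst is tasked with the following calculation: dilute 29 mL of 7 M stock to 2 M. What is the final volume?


C1V1 = C2V2
7 × 29 = 2 × V2
V2 = 203/2 = 101.5 mL

101.5 mL


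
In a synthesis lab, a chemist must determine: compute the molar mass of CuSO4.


M(CuSO4) = 1×63.55 + 1×32.07 + 4×16.0
= 63.55 + 32.07 + 64.0
= 159.62 g/mol

159.62 g/mol


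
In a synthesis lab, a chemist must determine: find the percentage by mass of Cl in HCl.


M(HCl) = 1×1.008 + 1×35.45 = 36.458 g/mol
Mass of Cl = 1 × 35.45 = 35.45 g/mol
% Cl = 35.45/36.458 × 100 = 97.24%

97.24%


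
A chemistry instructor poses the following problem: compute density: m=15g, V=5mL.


ρ = mass/volume
= 15/5
= 3.0 g/mL

3.0 g/mL


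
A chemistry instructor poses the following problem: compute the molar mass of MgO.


M(MgO) = 1×24.31 + 1×16.0
= 24.31 + 16.0
= 40.31 g/mol

40.31 g/mol


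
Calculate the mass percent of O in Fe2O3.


M(Fe2O3) = 2×55.85 + 3×16.0 = 159.70 g/mol
Mass of O = 3 × 16.0 = 48.00 g/mol
% O = 48.00/159.70 × 100 = 30.06%

30.06%


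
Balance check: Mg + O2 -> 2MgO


Equation: Mg + O2 -> 2MgO
Check atoms: Mg: 1≠2, O: 2=2
Not balanced

No, not balanced


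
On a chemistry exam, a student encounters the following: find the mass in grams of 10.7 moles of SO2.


M(SO2) = 64.07 g/mol
mass = n × M = 10.7 × 64.07 = 685.55 g

685.55 g


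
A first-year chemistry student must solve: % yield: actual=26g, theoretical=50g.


% yield = actual/theoretical × 100
= 26/50 × 100
= 52.0%

52.0%


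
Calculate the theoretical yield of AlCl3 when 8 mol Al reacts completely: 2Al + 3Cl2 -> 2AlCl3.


Mole ratio AlCl3:Al = 2:2
n(AlCl3) = 8 × 2/2 = 8.000 mol
mass = 8.000 × 133.33 = 1066.64 g

1066.64 g


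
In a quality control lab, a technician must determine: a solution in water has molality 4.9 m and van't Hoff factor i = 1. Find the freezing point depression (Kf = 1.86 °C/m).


ΔTf = Kf × m × i
= 1.86 × 4.9 × 1
= 9.114 °C

9.114 °C


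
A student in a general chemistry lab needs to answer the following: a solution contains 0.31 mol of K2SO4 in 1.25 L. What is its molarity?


M = n/V = 0.31/1.25 = 0.248 mol/L

0.248 M
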